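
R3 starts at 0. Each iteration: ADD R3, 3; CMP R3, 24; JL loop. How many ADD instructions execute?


Loop trace (R3 starts at 0, target 24, step 3):
  ADD #1: R3 = 0 + 3 = 3  → 3 < 24, loop
  ADD #2: R3 = 3 + 3 = 6  → 6 < 24, loop
  ADD #3: R3 = 6 + 3 = 9  → 9 < 24, loop
  ADD #4: R3 = 9 + 3 = 12  → 12 < 24, loop
  ADD #5: R3 = 12 + 3 = 15  → 15 < 24, loop
  ADD #6: R3 = 15 + 3 = 18  → 18 < 24, loop
  ADD #7: R3 = 18 + 3 = 21  → 21 < 24, loop
  ADD #8: R3 = 21 + 3 = 24  → 24 >= 24, exit
Total ADD instructions: 8

8


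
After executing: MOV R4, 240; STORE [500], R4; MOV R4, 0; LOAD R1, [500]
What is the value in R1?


Register and memory trace:
  MOV R4, 240  → R4 = 240
  STORE [500], R4  → mem[500] = 240
  MOV R4, 0  → R4 = 0
  LOAD R1, [500]  → R1 = mem[500] = 240
Final: R1 = 240

240


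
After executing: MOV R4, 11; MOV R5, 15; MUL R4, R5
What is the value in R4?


Register state trace:
  MOV R4, 11  → R4 = 11
  MOV R5, 15  → R5 = 15
  MUL R4, R5  → R4 = 11 * 15 = 165
Final: R4 = 165

165


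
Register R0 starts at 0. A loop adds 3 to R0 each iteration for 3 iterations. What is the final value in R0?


Starting value: R0 = 0
  Iter 1: R0 = 0 + 3 = 3
  Iter 2: R0 = 3 + 3 = 6
  Iter 3: R0 = 6 + 3 = 9
Final: R0 = 9

9


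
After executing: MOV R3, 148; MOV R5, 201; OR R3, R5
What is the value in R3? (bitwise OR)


Register state trace:
  MOV R3, 148  → R3 = 148 (0b10010100)
  MOV R5, 201  → R5 = 201 (0b11001001)
  OR R3, R5   → R3 = 148 OR 201 = 221 (0b11011101)
Final: R3 = 221

221


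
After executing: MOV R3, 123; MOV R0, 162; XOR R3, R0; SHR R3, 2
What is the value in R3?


Register state trace:
  MOV R3, 123  → R3 = 123 (0b01111011)
  MOV R0, 162  → R0 = 162 (0b10100010)
  XOR R3, R0  → R3 = 123 XOR 162 = 217 (0b11011001)
  SHR R3, 2  → R3 = 217 >> 2 = 54
Final: R3 = 54

54


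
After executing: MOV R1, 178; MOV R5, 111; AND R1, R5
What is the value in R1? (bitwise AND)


Register state trace:
  MOV R1, 178  → R1 = 178 (0b10110010)
  MOV R5, 111  → R5 = 111 (0b01101111)
  AND R1, R5  → R1 = 178 AND 111 = 34 (0b00100010)
Final: R1 = 34

34


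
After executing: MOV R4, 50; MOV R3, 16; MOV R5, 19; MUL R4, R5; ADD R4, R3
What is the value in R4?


Register state trace:
  MOV R4, 50  → R4 = 50
  MOV R3, 16  → R3 = 16
  MOV R5, 19  → R5 = 19
  MUL R4, R5  → R4 = 50 * 19 = 950
  ADD R4, R3  → R4 = 950 + 16 = 966
Final: R4 = 966

966


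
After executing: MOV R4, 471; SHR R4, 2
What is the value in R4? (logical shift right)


Register state trace:
  MOV R4, 471  → R4 = 471
  SHR R4, 2  → R4 = 471 >> 2 = 471 // 2^2 = 117
Final: R4 = 117

117


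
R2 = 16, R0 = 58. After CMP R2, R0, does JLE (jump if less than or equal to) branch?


Trace:
  R2 = 16, R0 = 58
  CMP R2, R0  → compares 16 vs 58
  JLE checks: is 16 less than or equal to 58?
  16 < 58, so condition is true
Branch taken: Yes

Yes


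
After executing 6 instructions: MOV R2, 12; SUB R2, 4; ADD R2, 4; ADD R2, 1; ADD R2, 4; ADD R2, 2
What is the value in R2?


Register state trace:
  MOV R2, 12  → R2 = 12
  SUB R2, 4  → R2 = 12 - 4 = 8
  ADD R2, 4  → R2 = 8 + 4 = 12
  ADD R2, 1  → R2 = 12 + 1 = 13
  ADD R2, 4  → R2 = 13 + 4 = 17
  ADD R2, 2  → R2 = 17 + 2 = 19
Final: R2 = 19

19


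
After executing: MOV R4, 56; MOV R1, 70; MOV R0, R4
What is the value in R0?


Register state trace:
  MOV R4, 56  → R4 = 56
  MOV R1, 70  → R1 = 70
  MOV R0, R4  → R0 = 56
Final: R0 = 56

56


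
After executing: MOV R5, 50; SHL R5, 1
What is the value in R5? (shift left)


Register state trace:
  MOV R5, 50  → R5 = 50
  SHL R5, 1  → R5 = 50 << 1 = 50 * 2^1 = 100
Final: R5 = 100

100


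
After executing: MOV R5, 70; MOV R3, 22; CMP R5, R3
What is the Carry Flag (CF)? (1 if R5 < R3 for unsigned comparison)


Register state trace:
  MOV R5, 70  → R5 = 70
  MOV R3, 22  → R3 = 22
  CMP R5, R3  → unsigned 70 - 22: no borrow
  70 >= 22, so CF = 0
CF = 0

0


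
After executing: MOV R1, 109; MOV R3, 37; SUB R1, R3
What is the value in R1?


Register state trace:
  MOV R1, 109  → R1 = 109
  MOV R3, 37  → R3 = 37
  SUB R1, R3  → R1 = 109 - 37 = 72
Final: R1 = 72

72


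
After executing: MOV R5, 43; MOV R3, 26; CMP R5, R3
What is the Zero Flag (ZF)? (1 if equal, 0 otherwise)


Register state trace:
  MOV R5, 43  → R5 = 43
  MOV R3, 26  → R3 = 26
  CMP R5, R3  → computes 43 - 26 = 17
  Result is nonzero, so values are not equal
ZF = 0

0


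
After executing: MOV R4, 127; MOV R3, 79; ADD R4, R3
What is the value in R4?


Register state trace:
  MOV R4, 127  → R4 = 127
  MOV R3, 79  → R3 = 79
  ADD R4, R3  → R4 = 127 + 79 = 206
Final: R4 = 206

206


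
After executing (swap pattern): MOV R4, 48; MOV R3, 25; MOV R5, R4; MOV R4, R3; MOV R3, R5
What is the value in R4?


Register state trace (swap pattern):
  MOV R4, 48  → R4 = 48
  MOV R3, 25  → R3 = 25
  MOV R5, R4  → R5 = 48  (save R4)
  MOV R4, R3  → R4 = 25  (R4 gets R3's value)
  MOV R3, R5  → R3 = 48  (R3 gets saved value)
Final: R4 = 25

25


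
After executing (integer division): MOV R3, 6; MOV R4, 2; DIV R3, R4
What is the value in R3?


Register state trace:
  MOV R3, 6  → R3 = 6
  MOV R4, 2  → R4 = 2
  DIV R3, R4  → R3 = 6 // 2 = 3
Final: R3 = 3

3


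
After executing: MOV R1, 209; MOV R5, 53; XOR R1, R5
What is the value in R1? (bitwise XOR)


Register state trace:
  MOV R1, 209  → R1 = 209 (0b11010001)
  MOV R5, 53  → R5 = 53 (0b00110101)
  XOR R1, R5  → R1 = 209 XOR 53 = 228 (0b11100100)
Final: R1 = 228

228


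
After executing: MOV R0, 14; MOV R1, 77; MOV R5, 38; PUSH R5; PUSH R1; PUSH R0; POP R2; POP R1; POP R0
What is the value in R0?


Stack trace (top is rightmost):
  MOV R0, 14  → R0 = 14
  MOV R1, 77  → R1 = 77
  MOV R5, 38  → R5 = 38
  PUSH R5  → stack: [38]
  PUSH R1  → stack: [38, 77]
  PUSH R0  → stack: [38, 77, 14]
  POP R2  → R2 = 14, stack: [38, 77]
  POP R1  → R1 = 77, stack: [38]
  POP R0  → R0 = 38, stack: []
Final: R0 = 38

38


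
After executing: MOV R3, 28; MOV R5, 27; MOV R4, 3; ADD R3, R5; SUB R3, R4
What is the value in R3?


Register state trace:
  MOV R3, 28  → R3 = 28
  MOV R5, 27  → R5 = 27
  MOV R4, 3  → R4 = 3
  ADD R3, R5  → R3 = 28 + 27 = 55
  SUB R3, R4  → R3 = 55 - 3 = 52
Final: R3 = 52

52


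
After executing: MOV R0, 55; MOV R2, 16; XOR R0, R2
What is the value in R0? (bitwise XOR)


Register state trace:
  MOV R0, 55  → R0 = 55 (0b00110111)
  MOV R2, 16  → R2 = 16 (0b00010000)
  XOR R0, R2  → R0 = 55 XOR 16 = 39 (0b00100111)
Final: R0 = 39

39


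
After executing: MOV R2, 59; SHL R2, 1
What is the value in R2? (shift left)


Register state trace:
  MOV R2, 59  → R2 = 59
  SHL R2, 1  → R2 = 59 << 1 = 59 * 2^1 = 118
Final: R2 = 118

118


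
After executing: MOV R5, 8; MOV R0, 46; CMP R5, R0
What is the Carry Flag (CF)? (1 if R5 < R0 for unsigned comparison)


Register state trace:
  MOV R5, 8  → R5 = 8
  MOV R0, 46  → R0 = 46
  CMP R5, R0  → unsigned 8 - 46: borrow occurs
  8 < 46, so CF = 1
CF = 1

1


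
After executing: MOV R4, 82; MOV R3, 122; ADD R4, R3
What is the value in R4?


Register state trace:
  MOV R4, 82  → R4 = 82
  MOV R3, 122  → R3 = 122
  ADD R4, R3  → R4 = 82 + 122 = 204
Final: R4 = 204

204


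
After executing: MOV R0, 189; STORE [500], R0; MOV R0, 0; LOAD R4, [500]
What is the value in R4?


Register and memory trace:
  MOV R0, 189  → R0 = 189
  STORE [500], R0  → mem[500] = 189
  MOV R0, 0  → R0 = 0
  LOAD R4, [500]  → R4 = mem[500] = 189
Final: R4 = 189

189


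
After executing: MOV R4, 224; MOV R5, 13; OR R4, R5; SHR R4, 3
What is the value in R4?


Register state trace:
  MOV R4, 224  → R4 = 224 (0b11100000)
  MOV R5, 13  → R5 = 13 (0b00001101)
  OR R4, R5  → R4 = 224 OR 13 = 237 (0b11101101)
  SHR R4, 3  → R4 = 237 >> 3 = 29
Final: R4 = 29

29


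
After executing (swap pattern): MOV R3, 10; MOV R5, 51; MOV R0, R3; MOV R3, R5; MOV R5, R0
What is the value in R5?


Register state trace (swap pattern):
  MOV R3, 10  → R3 = 10
  MOV R5, 51  → R5 = 51
  MOV R0, R3  → R0 = 10  (save R3)
  MOV R3, R5  → R3 = 51  (R3 gets R5's value)
  MOV R5, R0  → R5 = 10  (R5 gets saved value)
Final: R5 = 10

10


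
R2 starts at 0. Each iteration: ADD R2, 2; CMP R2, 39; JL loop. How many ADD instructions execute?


Loop trace (R2 starts at 0, target 39, step 2):
  ADD #1: R2 = 0 + 2 = 2  → 2 < 39, loop
  ADD #2: R2 = 2 + 2 = 4  → 4 < 39, loop
  ADD #3: R2 = 4 + 2 = 6  → 6 < 39, loop
  ADD #4: R2 = 6 + 2 = 8  → 8 < 39, loop
  ADD #5: R2 = 8 + 2 = 10  → 10 < 39, loop
  ADD #6: R2 = 10 + 2 = 12  → 12 < 39, loop
  ADD #7: R2 = 12 + 2 = 14  → 14 < 39, loop
  ADD #8: R2 = 14 + 2 = 16  → 16 < 39, loop
  ADD #9: R2 = 16 + 2 = 18  → 18 < 39, loop
  ADD #10: R2 = 18 + 2 = 20  → 20 < 39, loop
  ADD #11: R2 = 20 + 2 = 22  → 22 < 39, loop
  ADD #12: R2 = 22 + 2 = 24  → 24 < 39, loop
  ADD #13: R2 = 24 + 2 = 26  → 26 < 39, loop
  ADD #14: R2 = 26 + 2 = 28  → 28 < 39, loop
  ADD #15: R2 = 28 + 2 = 30  → 30 < 39, loop
  ADD #16: R2 = 30 + 2 = 32  → 32 < 39, loop
  ADD #17: R2 = 32 + 2 = 34  → 34 < 39, loop
  ADD #18: R2 = 34 + 2 = 36  → 36 < 39, loop
  ADD #19: R2 = 36 + 2 = 38  → 38 < 39, loop
  ADD #20: R2 = 38 + 2 = 40  → 40 >= 39, exit
Total ADD instructions: 20

20


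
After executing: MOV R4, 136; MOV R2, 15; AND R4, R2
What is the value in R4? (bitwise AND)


Register state trace:
  MOV R4, 136  → R4 = 136 (0b10001000)
  MOV R2, 15  → R2 = 15 (0b00001111)
  AND R4, R2  → R4 = 136 AND 15 = 8 (0b00001000)
Final: R4 = 8

8


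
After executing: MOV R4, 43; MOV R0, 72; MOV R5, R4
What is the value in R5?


Register state trace:
  MOV R4, 43  → R4 = 43
  MOV R0, 72  → R0 = 72
  MOV R5, R4  → R5 = 43
Final: R5 = 43

43


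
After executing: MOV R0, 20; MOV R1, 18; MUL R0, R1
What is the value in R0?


Register state trace:
  MOV R0, 20  → R0 = 20
  MOV R1, 18  → R1 = 18
  MUL R0, R1  → R0 = 20 * 18 = 360
Final: R0 = 360

360


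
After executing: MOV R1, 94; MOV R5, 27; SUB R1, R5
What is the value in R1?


Register state trace:
  MOV R1, 94  → R1 = 94
  MOV R5, 27  → R5 = 27
  SUB R1, R5  → R1 = 94 - 27 = 67
Final: R1 = 67

67


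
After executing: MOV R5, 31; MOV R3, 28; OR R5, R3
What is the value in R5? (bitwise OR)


Register state trace:
  MOV R5, 31  → R5 = 31 (0b00011111)
  MOV R3, 28  → R3 = 28 (0b00011100)
  OR R5, R3   → R5 = 31 OR 28 = 31 (0b00011111)
Final: R5 = 31

31


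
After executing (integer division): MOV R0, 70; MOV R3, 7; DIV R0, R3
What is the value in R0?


Register state trace:
  MOV R0, 70  → R0 = 70
  MOV R3, 7  → R3 = 7
  DIV R0, R3  → R0 = 70 // 7 = 10
Final: R0 = 10

10


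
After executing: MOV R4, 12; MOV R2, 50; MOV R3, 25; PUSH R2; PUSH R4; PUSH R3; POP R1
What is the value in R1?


Stack trace (top is rightmost):
  MOV R4, 12  → R4 = 12
  MOV R2, 50  → R2 = 50
  MOV R3, 25  → R3 = 25
  PUSH R2  → stack: [50]
  PUSH R4  → stack: [50, 12]
  PUSH R3  → stack: [50, 12, 25]
  POP R1  → R1 = 25, stack: [50, 12]
Final: R1 = 25

25


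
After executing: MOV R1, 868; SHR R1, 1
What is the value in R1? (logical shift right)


Register state trace:
  MOV R1, 868  → R1 = 868
  SHR R1, 1  → R1 = 868 >> 1 = 868 // 2^1 = 434
Final: R1 = 434

434


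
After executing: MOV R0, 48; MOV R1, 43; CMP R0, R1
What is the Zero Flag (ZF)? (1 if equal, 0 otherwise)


Register state trace:
  MOV R0, 48  → R0 = 48
  MOV R1, 43  → R1 = 43
  CMP R0, R1  → computes 48 - 43 = 5
  Result is nonzero, so values are not equal
ZF = 0

0


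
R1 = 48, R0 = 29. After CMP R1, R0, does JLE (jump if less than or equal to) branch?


Trace:
  R1 = 48, R0 = 29
  CMP R1, R0  → compares 48 vs 29
  JLE checks: is 48 less than or equal to 29?
  48 > 29, so condition is false
Branch taken: No

No


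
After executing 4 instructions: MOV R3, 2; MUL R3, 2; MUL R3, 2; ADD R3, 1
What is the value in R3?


Register state trace:
  MOV R3, 2  → R3 = 2
  MUL R3, 2  → R3 = 2 * 2 = 4
  MUL R3, 2  → R3 = 4 * 2 = 8
  ADD R3, 1  → R3 = 8 + 1 = 9
Final: R3 = 9

9


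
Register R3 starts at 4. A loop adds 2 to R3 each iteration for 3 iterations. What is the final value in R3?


Starting value: R3 = 4
  Iter 1: R3 = 4 + 2 = 6
  Iter 2: R3 = 6 + 2 = 8
  Iter 3: R3 = 8 + 2 = 10
Final: R3 = 10

10


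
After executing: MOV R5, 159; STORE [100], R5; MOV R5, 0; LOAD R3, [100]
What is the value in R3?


Register and memory trace:
  MOV R5, 159  → R5 = 159
  STORE [100], R5  → mem[100] = 159
  MOV R5, 0  → R5 = 0
  LOAD R3, [100]  → R3 = mem[100] = 159
Final: R3 = 159

159


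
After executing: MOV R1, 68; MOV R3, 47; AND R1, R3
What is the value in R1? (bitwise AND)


Register state trace:
  MOV R1, 68  → R1 = 68 (0b01000100)
  MOV R3, 47  → R3 = 47 (0b00101111)
  AND R1, R3  → R1 = 68 AND 47 = 4 (0b00000100)
Final: R1 = 4

4


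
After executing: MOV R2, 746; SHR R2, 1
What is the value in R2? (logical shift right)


Register state trace:
  MOV R2, 746  → R2 = 746
  SHR R2, 1  → R2 = 746 >> 1 = 746 // 2^1 = 373
Final: R2 = 373

373


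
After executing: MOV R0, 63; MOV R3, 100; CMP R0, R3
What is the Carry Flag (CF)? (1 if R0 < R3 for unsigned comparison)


Register state trace:
  MOV R0, 63  → R0 = 63
  MOV R3, 100  → R3 = 100
  CMP R0, R3  → unsigned 63 - 100: borrow occurs
  63 < 100, so CF = 1
CF = 1

1


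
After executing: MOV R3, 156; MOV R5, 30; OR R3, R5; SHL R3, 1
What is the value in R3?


Register state trace:
  MOV R3, 156  → R3 = 156 (0b10011100)
  MOV R5, 30  → R5 = 30 (0b00011110)
  OR R3, R5  → R3 = 156 OR 30 = 158 (0b10011110)
  SHL R3, 1  → R3 = 158 << 1 = 316
Final: R3 = 316

316


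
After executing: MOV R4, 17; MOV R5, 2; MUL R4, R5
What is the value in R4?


Register state trace:
  MOV R4, 17  → R4 = 17
  MOV R5, 2  → R5 = 2
  MUL R4, R5  → R4 = 17 * 2 = 34
Final: R4 = 34

34


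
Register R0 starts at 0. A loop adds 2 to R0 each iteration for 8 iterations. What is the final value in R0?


Starting value: R0 = 0
  Iter 1: R0 = 0 + 2 = 2
  Iter 2: R0 = 2 + 2 = 4
  Iter 3: R0 = 4 + 2 = 6
  Iter 4: R0 = 6 + 2 = 8
  Iter 5: R0 = 8 + 2 = 10
  Iter 6: R0 = 10 + 2 = 12
  Iter 7: R0 = 12 + 2 = 14
  Iter 8: R0 = 14 + 2 = 16
Final: R0 = 16

16


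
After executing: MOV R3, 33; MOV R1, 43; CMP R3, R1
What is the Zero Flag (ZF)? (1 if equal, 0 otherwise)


Register state trace:
  MOV R3, 33  → R3 = 33
  MOV R1, 43  → R1 = 43
  CMP R3, R1  → computes 33 - 43 = -10
  Result is nonzero, so values are not equal
ZF = 0

0


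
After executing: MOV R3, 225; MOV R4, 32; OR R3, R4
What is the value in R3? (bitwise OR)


Register state trace:
  MOV R3, 225  → R3 = 225 (0b11100001)
  MOV R4, 32  → R4 = 32 (0b00100000)
  OR R3, R4   → R3 = 225 OR 32 = 225 (0b11100001)
Final: R3 = 225

225


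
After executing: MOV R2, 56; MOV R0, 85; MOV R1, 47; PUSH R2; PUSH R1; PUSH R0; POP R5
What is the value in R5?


Stack trace (top is rightmost):
  MOV R2, 56  → R2 = 56
  MOV R0, 85  → R0 = 85
  MOV R1, 47  → R1 = 47
  PUSH R2  → stack: [56]
  PUSH R1  → stack: [56, 47]
  PUSH R0  → stack: [56, 47, 85]
  POP R5  → R5 = 85, stack: [56, 47]
Final: R5 = 85

85


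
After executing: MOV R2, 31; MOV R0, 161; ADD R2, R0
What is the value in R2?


Register state trace:
  MOV R2, 31  → R2 = 31
  MOV R0, 161  → R0 = 161
  ADD R2, R0  → R2 = 31 + 161 = 192
Final: R2 = 192

192


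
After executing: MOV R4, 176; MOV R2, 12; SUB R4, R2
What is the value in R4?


Register state trace:
  MOV R4, 176  → R4 = 176
  MOV R2, 12  → R2 = 12
  SUB R4, R2  → R4 = 176 - 12 = 164
Final: R4 = 164

164


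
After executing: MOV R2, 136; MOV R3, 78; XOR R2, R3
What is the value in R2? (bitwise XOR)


Register state trace:
  MOV R2, 136  → R2 = 136 (0b10001000)
  MOV R3, 78  → R3 = 78 (0b01001110)
  XOR R2, R3  → R2 = 136 XOR 78 = 198 (0b11000110)
Final: R2 = 198

198


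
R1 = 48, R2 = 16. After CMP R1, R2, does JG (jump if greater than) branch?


Trace:
  R1 = 48, R2 = 16
  CMP R1, R2  → compares 48 vs 16
  JG checks: is 48 greater than 16?
  48 > 16, so condition is true
Branch taken: Yes

Yes


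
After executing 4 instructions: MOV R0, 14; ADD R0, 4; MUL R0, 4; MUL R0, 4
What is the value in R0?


Register state trace:
  MOV R0, 14  → R0 = 14
  ADD R0, 4  → R0 = 14 + 4 = 18
  MUL R0, 4  → R0 = 18 * 4 = 72
  MUL R0, 4  → R0 = 72 * 4 = 288
Final: R0 = 288

288


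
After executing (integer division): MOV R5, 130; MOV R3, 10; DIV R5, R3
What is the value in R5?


Register state trace:
  MOV R5, 130  → R5 = 130
  MOV R3, 10  → R3 = 10
  DIV R5, R3  → R5 = 130 // 10 = 13
Final: R5 = 13

13


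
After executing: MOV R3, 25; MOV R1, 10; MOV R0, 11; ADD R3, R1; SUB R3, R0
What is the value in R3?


Register state trace:
  MOV R3, 25  → R3 = 25
  MOV R1, 10  → R1 = 10
  MOV R0, 11  → R0 = 11
  ADD R3, R1  → R3 = 25 + 10 = 35
  SUB R3, R0  → R3 = 35 - 11 = 24
Final: R3 = 24

24


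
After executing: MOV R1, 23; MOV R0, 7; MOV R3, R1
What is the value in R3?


Register state trace:
  MOV R1, 23  → R1 = 23
  MOV R0, 7  → R0 = 7
  MOV R3, R1  → R3 = 23
Final: R3 = 23

23


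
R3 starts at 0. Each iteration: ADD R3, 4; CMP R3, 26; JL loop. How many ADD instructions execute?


Loop trace (R3 starts at 0, target 26, step 4):
  ADD #1: R3 = 0 + 4 = 4  → 4 < 26, loop
  ADD #2: R3 = 4 + 4 = 8  → 8 < 26, loop
  ADD #3: R3 = 8 + 4 = 12  → 12 < 26, loop
  ADD #4: R3 = 12 + 4 = 16  → 16 < 26, loop
  ADD #5: R3 = 16 + 4 = 20  → 20 < 26, loop
  ADD #6: R3 = 20 + 4 = 24  → 24 < 26, loop
  ADD #7: R3 = 24 + 4 = 28  → 28 >= 26, exit
Total ADD instructions: 7

7


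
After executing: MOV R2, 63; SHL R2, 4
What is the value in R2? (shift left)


Register state trace:
  MOV R2, 63  → R2 = 63
  SHL R2, 4  → R2 = 63 << 4 = 63 * 2^4 = 1008
Final: R2 = 1008

1008


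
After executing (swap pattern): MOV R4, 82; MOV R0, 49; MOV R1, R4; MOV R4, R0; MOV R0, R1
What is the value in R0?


Register state trace (swap pattern):
  MOV R4, 82  → R4 = 82
  MOV R0, 49  → R0 = 49
  MOV R1, R4  → R1 = 82  (save R4)
  MOV R4, R0  → R4 = 49  (R4 gets R0's value)
  MOV R0, R1  → R0 = 82  (R0 gets saved value)
Final: R0 = 82

82


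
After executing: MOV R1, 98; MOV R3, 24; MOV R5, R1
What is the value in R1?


Register state trace:
  MOV R1, 98  → R1 = 98
  MOV R3, 24  → R3 = 24
  MOV R5, R1  → R5 = 98
Final: R1 = 98

98


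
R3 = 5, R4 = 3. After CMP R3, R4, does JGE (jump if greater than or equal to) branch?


Trace:
  R3 = 5, R4 = 3
  CMP R3, R4  → compares 5 vs 3
  JGE checks: is 5 greater than or equal to 3?
  5 > 3, so condition is true
Branch taken: Yes

Yes


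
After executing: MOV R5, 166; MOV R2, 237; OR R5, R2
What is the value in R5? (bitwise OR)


Register state trace:
  MOV R5, 166  → R5 = 166 (0b10100110)
  MOV R2, 237  → R2 = 237 (0b11101101)
  OR R5, R2   → R5 = 166 OR 237 = 239 (0b11101111)
Final: R5 = 239

239


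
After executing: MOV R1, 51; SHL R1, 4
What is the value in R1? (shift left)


Register state trace:
  MOV R1, 51  → R1 = 51
  SHL R1, 4  → R1 = 51 << 4 = 51 * 2^4 = 816
Final: R1 = 816

816


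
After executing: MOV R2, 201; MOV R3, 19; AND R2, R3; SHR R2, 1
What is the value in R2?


Register state trace:
  MOV R2, 201  → R2 = 201 (0b11001001)
  MOV R3, 19  → R3 = 19 (0b00010011)
  AND R2, R3  → R2 = 201 AND 19 = 1 (0b00000001)
  SHR R2, 1  → R2 = 1 >> 1 = 0
Final: R2 = 0

0


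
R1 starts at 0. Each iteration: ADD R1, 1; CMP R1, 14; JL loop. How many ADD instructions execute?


Loop trace (R1 starts at 0, target 14, step 1):
  ADD #1: R1 = 0 + 1 = 1  → 1 < 14, loop
  ADD #2: R1 = 1 + 1 = 2  → 2 < 14, loop
  ADD #3: R1 = 2 + 1 = 3  → 3 < 14, loop
  ADD #4: R1 = 3 + 1 = 4  → 4 < 14, loop
  ADD #5: R1 = 4 + 1 = 5  → 5 < 14, loop
  ADD #6: R1 = 5 + 1 = 6  → 6 < 14, loop
  ADD #7: R1 = 6 + 1 = 7  → 7 < 14, loop
  ADD #8: R1 = 7 + 1 = 8  → 8 < 14, loop
  ADD #9: R1 = 8 + 1 = 9  → 9 < 14, loop
  ADD #10: R1 = 9 + 1 = 10  → 10 < 14, loop
  ADD #11: R1 = 10 + 1 = 11  → 11 < 14, loop
  ADD #12: R1 = 11 + 1 = 12  → 12 < 14, loop
  ADD #13: R1 = 12 + 1 = 13  → 13 < 14, loop
  ADD #14: R1 = 13 + 1 = 14  → 14 >= 14, exit
Total ADD instructions: 14

14


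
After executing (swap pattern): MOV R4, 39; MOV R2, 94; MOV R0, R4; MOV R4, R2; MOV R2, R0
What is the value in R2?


Register state trace (swap pattern):
  MOV R4, 39  → R4 = 39
  MOV R2, 94  → R2 = 94
  MOV R0, R4  → R0 = 39  (save R4)
  MOV R4, R2  → R4 = 94  (R4 gets R2's value)
  MOV R2, R0  → R2 = 39  (R2 gets saved value)
Final: R2 = 39

39


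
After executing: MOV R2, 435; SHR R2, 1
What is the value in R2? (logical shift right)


Register state trace:
  MOV R2, 435  → R2 = 435
  SHR R2, 1  → R2 = 435 >> 1 = 435 // 2^1 = 217
Final: R2 = 217

217


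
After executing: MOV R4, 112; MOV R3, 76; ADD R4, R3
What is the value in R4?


Register state trace:
  MOV R4, 112  → R4 = 112
  MOV R3, 76  → R3 = 76
  ADD R4, R3  → R4 = 112 + 76 = 188
Final: R4 = 188

188


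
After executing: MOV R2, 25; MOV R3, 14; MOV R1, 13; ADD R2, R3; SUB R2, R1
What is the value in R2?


Register state trace:
  MOV R2, 25  → R2 = 25
  MOV R3, 14  → R3 = 14
  MOV R1, 13  → R1 = 13
  ADD R2, R3  → R2 = 25 + 14 = 39
  SUB R2, R1  → R2 = 39 - 13 = 26
Final: R2 = 26

26


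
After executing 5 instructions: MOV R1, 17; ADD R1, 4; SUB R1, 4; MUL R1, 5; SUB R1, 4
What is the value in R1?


Register state trace:
  MOV R1, 17  → R1 = 17
  ADD R1, 4  → R1 = 17 + 4 = 21
  SUB R1, 4  → R1 = 21 - 4 = 17
  MUL R1, 5  → R1 = 17 * 5 = 85
  SUB R1, 4  → R1 = 85 - 4 = 81
Final: R1 = 81

81


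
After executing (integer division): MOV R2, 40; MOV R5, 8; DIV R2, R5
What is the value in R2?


Register state trace:
  MOV R2, 40  → R2 = 40
  MOV R5, 8  → R5 = 8
  DIV R2, R5  → R2 = 40 // 8 = 5
Final: R2 = 5

5


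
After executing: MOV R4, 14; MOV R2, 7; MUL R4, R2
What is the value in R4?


Register state trace:
  MOV R4, 14  → R4 = 14
  MOV R2, 7  → R2 = 7
  MUL R4, R2  → R4 = 14 * 7 = 98
Final: R4 = 98

98


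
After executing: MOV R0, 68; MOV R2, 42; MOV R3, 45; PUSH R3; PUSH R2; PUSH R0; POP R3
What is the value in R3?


Stack trace (top is rightmost):
  MOV R0, 68  → R0 = 68
  MOV R2, 42  → R2 = 42
  MOV R3, 45  → R3 = 45
  PUSH R3  → stack: [45]
  PUSH R2  → stack: [45, 42]
  PUSH R0  → stack: [45, 42, 68]
  POP R3  → R3 = 68, stack: [45, 42]
Final: R3 = 68

68


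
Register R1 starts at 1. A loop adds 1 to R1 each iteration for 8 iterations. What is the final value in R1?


Starting value: R1 = 1
  Iter 1: R1 = 1 + 1 = 2
  Iter 2: R1 = 2 + 1 = 3
  Iter 3: R1 = 3 + 1 = 4
  Iter 4: R1 = 4 + 1 = 5
  Iter 5: R1 = 5 + 1 = 6
  Iter 6: R1 = 6 + 1 = 7
  Iter 7: R1 = 7 + 1 = 8
  Iter 8: R1 = 8 + 1 = 9
Final: R1 = 9

9


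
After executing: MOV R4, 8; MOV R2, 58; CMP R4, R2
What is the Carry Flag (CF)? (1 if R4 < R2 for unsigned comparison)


Register state trace:
  MOV R4, 8  → R4 = 8
  MOV R2, 58  → R2 = 58
  CMP R4, R2  → unsigned 8 - 58: borrow occurs
  8 < 58, so CF = 1
CF = 1

1


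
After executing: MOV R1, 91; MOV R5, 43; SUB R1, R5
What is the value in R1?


Register state trace:
  MOV R1, 91  → R1 = 91
  MOV R5, 43  → R5 = 43
  SUB R1, R5  → R1 = 91 - 43 = 48
Final: R1 = 48

48


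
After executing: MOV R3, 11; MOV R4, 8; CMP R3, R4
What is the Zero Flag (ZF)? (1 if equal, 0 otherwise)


Register state trace:
  MOV R3, 11  → R3 = 11
  MOV R4, 8  → R4 = 8
  CMP R3, R4  → computes 11 - 8 = 3
  Result is nonzero, so values are not equal
ZF = 0

0


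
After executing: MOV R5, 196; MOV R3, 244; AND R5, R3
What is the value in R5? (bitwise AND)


Register state trace:
  MOV R5, 196  → R5 = 196 (0b11000100)
  MOV R3, 244  → R3 = 244 (0b11110100)
  AND R5, R3  → R5 = 196 AND 244 = 196 (0b11000100)
Final: R5 = 196

196


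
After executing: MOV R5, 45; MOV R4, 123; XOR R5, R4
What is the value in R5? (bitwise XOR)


Register state trace:
  MOV R5, 45  → R5 = 45 (0b00101101)
  MOV R4, 123  → R4 = 123 (0b01111011)
  XOR R5, R4  → R5 = 45 XOR 123 = 86 (0b01010110)
Final: R5 = 86

86


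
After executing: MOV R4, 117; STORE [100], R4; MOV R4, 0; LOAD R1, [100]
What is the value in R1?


Register and memory trace:
  MOV R4, 117  → R4 = 117
  STORE [100], R4  → mem[100] = 117
  MOV R4, 0  → R4 = 0
  LOAD R1, [100]  → R1 = mem[100] = 117
Final: R1 = 117

117


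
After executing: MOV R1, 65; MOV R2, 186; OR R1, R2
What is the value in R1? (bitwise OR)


Register state trace:
  MOV R1, 65  → R1 = 65 (0b01000001)
  MOV R2, 186  → R2 = 186 (0b10111010)
  OR R1, R2   → R1 = 65 OR 186 = 251 (0b11111011)
Final: R1 = 251

251


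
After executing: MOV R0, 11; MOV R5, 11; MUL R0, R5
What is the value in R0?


Register state trace:
  MOV R0, 11  → R0 = 11
  MOV R5, 11  → R5 = 11
  MUL R0, R5  → R0 = 11 * 11 = 121
Final: R0 = 121

121


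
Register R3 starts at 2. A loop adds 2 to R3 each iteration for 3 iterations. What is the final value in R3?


Starting value: R3 = 2
  Iter 1: R3 = 2 + 2 = 4
  Iter 2: R3 = 4 + 2 = 6
  Iter 3: R3 = 6 + 2 = 8
Final: R3 = 8

8


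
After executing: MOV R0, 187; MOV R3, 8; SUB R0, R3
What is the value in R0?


Register state trace:
  MOV R0, 187  → R0 = 187
  MOV R3, 8  → R3 = 8
  SUB R0, R3  → R0 = 187 - 8 = 179
Final: R0 = 179

179


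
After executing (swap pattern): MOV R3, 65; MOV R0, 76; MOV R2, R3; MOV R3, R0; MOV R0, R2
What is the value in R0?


Register state trace (swap pattern):
  MOV R3, 65  → R3 = 65
  MOV R0, 76  → R0 = 76
  MOV R2, R3  → R2 = 65  (save R3)
  MOV R3, R0  → R3 = 76  (R3 gets R0's value)
  MOV R0, R2  → R0 = 65  (R0 gets saved value)
Final: R0 = 65

65


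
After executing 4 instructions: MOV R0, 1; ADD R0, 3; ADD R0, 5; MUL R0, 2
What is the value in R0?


Register state trace:
  MOV R0, 1  → R0 = 1
  ADD R0, 3  → R0 = 1 + 3 = 4
  ADD R0, 5  → R0 = 4 + 5 = 9
  MUL R0, 2  → R0 = 9 * 2 = 18
Final: R0 = 18

18


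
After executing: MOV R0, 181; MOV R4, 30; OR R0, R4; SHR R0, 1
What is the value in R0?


Register state trace:
  MOV R0, 181  → R0 = 181 (0b10110101)
  MOV R4, 30  → R4 = 30 (0b00011110)
  OR R0, R4  → R0 = 181 OR 30 = 191 (0b10111111)
  SHR R0, 1  → R0 = 191 >> 1 = 95
Final: R0 = 95

95


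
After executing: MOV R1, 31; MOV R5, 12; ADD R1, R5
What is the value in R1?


Register state trace:
  MOV R1, 31  → R1 = 31
  MOV R5, 12  → R5 = 12
  ADD R1, R5  → R1 = 31 + 12 = 43
Final: R1 = 43

43


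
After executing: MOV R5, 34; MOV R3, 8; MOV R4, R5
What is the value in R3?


Register state trace:
  MOV R5, 34  → R5 = 34
  MOV R3, 8  → R3 = 8
  MOV R4, R5  → R4 = 34
Final: R3 = 8

8


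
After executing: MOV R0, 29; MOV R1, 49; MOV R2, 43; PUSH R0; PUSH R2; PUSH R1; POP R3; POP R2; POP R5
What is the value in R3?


Stack trace (top is rightmost):
  MOV R0, 29  → R0 = 29
  MOV R1, 49  → R1 = 49
  MOV R2, 43  → R2 = 43
  PUSH R0  → stack: [29]
  PUSH R2  → stack: [29, 43]
  PUSH R1  → stack: [29, 43, 49]
  POP R3  → R3 = 49, stack: [29, 43]
  POP R2  → R2 = 43, stack: [29]
  POP R5  → R5 = 29, stack: []
Final: R3 = 49

49


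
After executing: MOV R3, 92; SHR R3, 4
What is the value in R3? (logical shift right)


Register state trace:
  MOV R3, 92  → R3 = 92
  SHR R3, 4  → R3 = 92 >> 4 = 92 // 2^4 = 5
Final: R3 = 5

5


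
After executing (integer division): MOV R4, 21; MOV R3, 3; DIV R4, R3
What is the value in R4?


Register state trace:
  MOV R4, 21  → R4 = 21
  MOV R3, 3  → R3 = 3
  DIV R4, R3  → R4 = 21 // 3 = 7
Final: R4 = 7

7


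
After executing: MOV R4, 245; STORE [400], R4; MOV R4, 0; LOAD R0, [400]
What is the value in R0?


Register and memory trace:
  MOV R4, 245  → R4 = 245
  STORE [400], R4  → mem[400] = 245
  MOV R4, 0  → R4 = 0
  LOAD R0, [400]  → R0 = mem[400] = 245
Final: R0 = 245

245


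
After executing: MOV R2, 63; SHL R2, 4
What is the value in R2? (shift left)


Register state trace:
  MOV R2, 63  → R2 = 63
  SHL R2, 4  → R2 = 63 << 4 = 63 * 2^4 = 1008
Final: R2 = 1008

1008


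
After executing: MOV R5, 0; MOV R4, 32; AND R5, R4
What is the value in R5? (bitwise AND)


Register state trace:
  MOV R5, 0  → R5 = 0 (0b00000000)
  MOV R4, 32  → R4 = 32 (0b00100000)
  AND R5, R4  → R5 = 0 AND 32 = 0 (0b00000000)
Final: R5 = 0

0


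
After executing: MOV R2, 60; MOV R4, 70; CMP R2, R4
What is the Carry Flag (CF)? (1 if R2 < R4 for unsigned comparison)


Register state trace:
  MOV R2, 60  → R2 = 60
  MOV R4, 70  → R4 = 70
  CMP R2, R4  → unsigned 60 - 70: borrow occurs
  60 < 70, so CF = 1
CF = 1

1


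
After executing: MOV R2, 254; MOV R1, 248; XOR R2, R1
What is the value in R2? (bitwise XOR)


Register state trace:
  MOV R2, 254  → R2 = 254 (0b11111110)
  MOV R1, 248  → R1 = 248 (0b11111000)
  XOR R2, R1  → R2 = 254 XOR 248 = 6 (0b00000110)
Final: R2 = 6

6


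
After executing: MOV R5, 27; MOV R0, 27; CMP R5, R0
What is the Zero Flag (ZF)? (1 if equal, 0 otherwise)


Register state trace:
  MOV R5, 27  → R5 = 27
  MOV R0, 27  → R0 = 27
  CMP R5, R0  → computes 27 - 27 = 0
  Result is zero, so values are equal
ZF = 1

1


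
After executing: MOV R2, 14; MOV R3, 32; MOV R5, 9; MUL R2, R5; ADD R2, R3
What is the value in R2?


Register state trace:
  MOV R2, 14  → R2 = 14
  MOV R3, 32  → R3 = 32
  MOV R5, 9  → R5 = 9
  MUL R2, R5  → R2 = 14 * 9 = 126
  ADD R2, R3  → R2 = 126 + 32 = 158
Final: R2 = 158

158


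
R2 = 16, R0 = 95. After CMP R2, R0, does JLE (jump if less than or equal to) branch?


Trace:
  R2 = 16, R0 = 95
  CMP R2, R0  → compares 16 vs 95
  JLE checks: is 16 less than or equal to 95?
  16 < 95, so condition is true
Branch taken: Yes

Yes


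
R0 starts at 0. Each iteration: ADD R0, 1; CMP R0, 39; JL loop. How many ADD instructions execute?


Loop trace (R0 starts at 0, target 39, step 1):
  ADD #1: R0 = 0 + 1 = 1  → 1 < 39, loop
  ADD #2: R0 = 1 + 1 = 2  → 2 < 39, loop
  ADD #3: R0 = 2 + 1 = 3  → 3 < 39, loop
  ADD #4: R0 = 3 + 1 = 4  → 4 < 39, loop
  ADD #5: R0 = 4 + 1 = 5  → 5 < 39, loop
  ADD #6: R0 = 5 + 1 = 6  → 6 < 39, loop
  ADD #7: R0 = 6 + 1 = 7  → 7 < 39, loop
  ADD #8: R0 = 7 + 1 = 8  → 8 < 39, loop
  ADD #9: R0 = 8 + 1 = 9  → 9 < 39, loop
  ADD #10: R0 = 9 + 1 = 10  → 10 < 39, loop
  ADD #11: R0 = 10 + 1 = 11  → 11 < 39, loop
  ADD #12: R0 = 11 + 1 = 12  → 12 < 39, loop
  ADD #13: R0 = 12 + 1 = 13  → 13 < 39, loop
  ADD #14: R0 = 13 + 1 = 14  → 14 < 39, loop
  ADD #15: R0 = 14 + 1 = 15  → 15 < 39, loop
  ADD #16: R0 = 15 + 1 = 16  → 16 < 39, loop
  ADD #17: R0 = 16 + 1 = 17  → 17 < 39, loop
  ADD #18: R0 = 17 + 1 = 18  → 18 < 39, loop
  ADD #19: R0 = 18 + 1 = 19  → 19 < 39, loop
  ADD #20: R0 = 19 + 1 = 20  → 20 < 39, loop
  ADD #21: R0 = 20 + 1 = 21  → 21 < 39, loop
  ADD #22: R0 = 21 + 1 = 22  → 22 < 39, loop
  ADD #23: R0 = 22 + 1 = 23  → 23 < 39, loop
  ADD #24: R0 = 23 + 1 = 24  → 24 < 39, loop
  ADD #25: R0 = 24 + 1 = 25  → 25 < 39, loop
  ADD #26: R0 = 25 + 1 = 26  → 26 < 39, loop
  ADD #27: R0 = 26 + 1 = 27  → 27 < 39, loop
  ADD #28: R0 = 27 + 1 = 28  → 28 < 39, loop
  ADD #29: R0 = 28 + 1 = 29  → 29 < 39, loop
  ADD #30: R0 = 29 + 1 = 30  → 30 < 39, loop
  ADD #31: R0 = 30 + 1 = 31  → 31 < 39, loop
  ADD #32: R0 = 31 + 1 = 32  → 32 < 39, loop
  ADD #33: R0 = 32 + 1 = 33  → 33 < 39, loop
  ADD #34: R0 = 33 + 1 = 34  → 34 < 39, loop
  ADD #35: R0 = 34 + 1 = 35  → 35 < 39, loop
  ADD #36: R0 = 35 + 1 = 36  → 36 < 39, loop
  ADD #37: R0 = 36 + 1 = 37  → 37 < 39, loop
  ADD #38: R0 = 37 + 1 = 38  → 38 < 39, loop
  ADD #39: R0 = 38 + 1 = 39  → 39 >= 39, exit
Total ADD instructions: 39

39


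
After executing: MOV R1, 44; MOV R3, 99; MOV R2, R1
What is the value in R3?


Register state trace:
  MOV R1, 44  → R1 = 44
  MOV R3, 99  → R3 = 99
  MOV R2, R1  → R2 = 44
Final: R3 = 99

99


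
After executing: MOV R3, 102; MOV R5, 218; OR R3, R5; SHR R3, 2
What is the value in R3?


Register state trace:
  MOV R3, 102  → R3 = 102 (0b01100110)
  MOV R5, 218  → R5 = 218 (0b11011010)
  OR R3, R5  → R3 = 102 OR 218 = 254 (0b11111110)
  SHR R3, 2  → R3 = 254 >> 2 = 63
Final: R3 = 63

63


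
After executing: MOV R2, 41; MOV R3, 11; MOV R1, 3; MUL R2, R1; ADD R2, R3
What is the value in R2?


Register state trace:
  MOV R2, 41  → R2 = 41
  MOV R3, 11  → R3 = 11
  MOV R1, 3  → R1 = 3
  MUL R2, R1  → R2 = 41 * 3 = 123
  ADD R2, R3  → R2 = 123 + 11 = 134
Final: R2 = 134

134


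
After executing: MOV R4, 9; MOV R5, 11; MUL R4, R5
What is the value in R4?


Register state trace:
  MOV R4, 9  → R4 = 9
  MOV R5, 11  → R5 = 11
  MUL R4, R5  → R4 = 9 * 11 = 99
Final: R4 = 99

99


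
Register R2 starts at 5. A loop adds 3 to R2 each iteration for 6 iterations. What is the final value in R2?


Starting value: R2 = 5
  Iter 1: R2 = 5 + 3 = 8
  Iter 2: R2 = 8 + 3 = 11
  Iter 3: R2 = 11 + 3 = 14
  Iter 4: R2 = 14 + 3 = 17
  Iter 5: R2 = 17 + 3 = 20
  Iter 6: R2 = 20 + 3 = 23
Final: R2 = 23

23


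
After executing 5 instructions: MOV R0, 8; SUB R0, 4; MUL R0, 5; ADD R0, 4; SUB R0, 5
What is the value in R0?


Register state trace:
  MOV R0, 8  → R0 = 8
  SUB R0, 4  → R0 = 8 - 4 = 4
  MUL R0, 5  → R0 = 4 * 5 = 20
  ADD R0, 4  → R0 = 20 + 4 = 24
  SUB R0, 5  → R0 = 24 - 5 = 19
Final: R0 = 19

19


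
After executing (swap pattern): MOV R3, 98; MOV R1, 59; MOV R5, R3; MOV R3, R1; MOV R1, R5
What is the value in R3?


Register state trace (swap pattern):
  MOV R3, 98  → R3 = 98
  MOV R1, 59  → R1 = 59
  MOV R5, R3  → R5 = 98  (save R3)
  MOV R3, R1  → R3 = 59  (R3 gets R1's value)
  MOV R1, R5  → R1 = 98  (R1 gets saved value)
Final: R3 = 59

59


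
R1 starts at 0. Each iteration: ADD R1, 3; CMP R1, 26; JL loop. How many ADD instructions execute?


Loop trace (R1 starts at 0, target 26, step 3):
  ADD #1: R1 = 0 + 3 = 3  → 3 < 26, loop
  ADD #2: R1 = 3 + 3 = 6  → 6 < 26, loop
  ADD #3: R1 = 6 + 3 = 9  → 9 < 26, loop
  ADD #4: R1 = 9 + 3 = 12  → 12 < 26, loop
  ADD #5: R1 = 12 + 3 = 15  → 15 < 26, loop
  ADD #6: R1 = 15 + 3 = 18  → 18 < 26, loop
  ADD #7: R1 = 18 + 3 = 21  → 21 < 26, loop
  ADD #8: R1 = 21 + 3 = 24  → 24 < 26, loop
  ADD #9: R1 = 24 + 3 = 27  → 27 >= 26, exit
Total ADD instructions: 9

9


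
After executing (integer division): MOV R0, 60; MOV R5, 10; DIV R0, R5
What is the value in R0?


Register state trace:
  MOV R0, 60  → R0 = 60
  MOV R5, 10  → R5 = 10
  DIV R0, R5  → R0 = 60 // 10 = 6
Final: R0 = 6

6


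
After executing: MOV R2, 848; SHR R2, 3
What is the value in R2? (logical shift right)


Register state trace:
  MOV R2, 848  → R2 = 848
  SHR R2, 3  → R2 = 848 >> 3 = 848 // 2^3 = 106
Final: R2 = 106

106


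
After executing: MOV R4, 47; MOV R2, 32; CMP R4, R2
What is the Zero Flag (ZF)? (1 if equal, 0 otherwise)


Register state trace:
  MOV R4, 47  → R4 = 47
  MOV R2, 32  → R2 = 32
  CMP R4, R2  → computes 47 - 32 = 15
  Result is nonzero, so values are not equal
ZF = 0

0


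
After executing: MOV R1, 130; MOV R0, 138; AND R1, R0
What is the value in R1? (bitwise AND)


Register state trace:
  MOV R1, 130  → R1 = 130 (0b10000010)
  MOV R0, 138  → R0 = 138 (0b10001010)
  AND R1, R0  → R1 = 130 AND 138 = 130 (0b10000010)
Final: R1 = 130

130


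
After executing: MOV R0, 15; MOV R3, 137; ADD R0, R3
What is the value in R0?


Register state trace:
  MOV R0, 15  → R0 = 15
  MOV R3, 137  → R3 = 137
  ADD R0, R3  → R0 = 15 + 137 = 152
Final: R0 = 152

152


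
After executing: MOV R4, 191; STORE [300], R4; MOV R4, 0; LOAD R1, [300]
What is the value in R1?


Register and memory trace:
  MOV R4, 191  → R4 = 191
  STORE [300], R4  → mem[300] = 191
  MOV R4, 0  → R4 = 0
  LOAD R1, [300]  → R1 = mem[300] = 191
Final: R1 = 191

191


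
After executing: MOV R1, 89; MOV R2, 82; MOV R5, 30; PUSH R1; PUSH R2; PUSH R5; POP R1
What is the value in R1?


Stack trace (top is rightmost):
  MOV R1, 89  → R1 = 89
  MOV R2, 82  → R2 = 82
  MOV R5, 30  → R5 = 30
  PUSH R1  → stack: [89]
  PUSH R2  → stack: [89, 82]
  PUSH R5  → stack: [89, 82, 30]
  POP R1  → R1 = 30, stack: [89, 82]
Final: R1 = 30

30


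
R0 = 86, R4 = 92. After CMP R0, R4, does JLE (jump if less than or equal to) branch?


Trace:
  R0 = 86, R4 = 92
  CMP R0, R4  → compares 86 vs 92
  JLE checks: is 86 less than or equal to 92?
  86 < 92, so condition is true
Branch taken: Yes

Yes


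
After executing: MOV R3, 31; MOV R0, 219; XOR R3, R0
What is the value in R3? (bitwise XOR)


Register state trace:
  MOV R3, 31  → R3 = 31 (0b00011111)
  MOV R0, 219  → R0 = 219 (0b11011011)
  XOR R3, R0  → R3 = 31 XOR 219 = 196 (0b11000100)
Final: R3 = 196

196


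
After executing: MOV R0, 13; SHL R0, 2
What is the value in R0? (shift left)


Register state trace:
  MOV R0, 13  → R0 = 13
  SHL R0, 2  → R0 = 13 << 2 = 13 * 2^2 = 52
Final: R0 = 52

52


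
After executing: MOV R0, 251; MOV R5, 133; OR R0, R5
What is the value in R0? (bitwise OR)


Register state trace:
  MOV R0, 251  → R0 = 251 (0b11111011)
  MOV R5, 133  → R5 = 133 (0b10000101)
  OR R0, R5   → R0 = 251 OR 133 = 255 (0b11111111)
Final: R0 = 255

255


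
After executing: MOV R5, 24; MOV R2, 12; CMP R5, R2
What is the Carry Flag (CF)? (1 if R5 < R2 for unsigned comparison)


Register state trace:
  MOV R5, 24  → R5 = 24
  MOV R2, 12  → R2 = 12
  CMP R5, R2  → unsigned 24 - 12: no borrow
  24 >= 12, so CF = 0
CF = 0

0


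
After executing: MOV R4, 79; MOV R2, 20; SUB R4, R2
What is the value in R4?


Register state trace:
  MOV R4, 79  → R4 = 79
  MOV R2, 20  → R2 = 20
  SUB R4, R2  → R4 = 79 - 20 = 59
Final: R4 = 59

59


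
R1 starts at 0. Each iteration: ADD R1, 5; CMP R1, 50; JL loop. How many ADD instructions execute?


Loop trace (R1 starts at 0, target 50, step 5):
  ADD #1: R1 = 0 + 5 = 5  → 5 < 50, loop
  ADD #2: R1 = 5 + 5 = 10  → 10 < 50, loop
  ADD #3: R1 = 10 + 5 = 15  → 15 < 50, loop
  ADD #4: R1 = 15 + 5 = 20  → 20 < 50, loop
  ADD #5: R1 = 20 + 5 = 25  → 25 < 50, loop
  ADD #6: R1 = 25 + 5 = 30  → 30 < 50, loop
  ADD #7: R1 = 30 + 5 = 35  → 35 < 50, loop
  ADD #8: R1 = 35 + 5 = 40  → 40 < 50, loop
  ADD #9: R1 = 40 + 5 = 45  → 45 < 50, loop
  ADD #10: R1 = 45 + 5 = 50  → 50 >= 50, exit
Total ADD instructions: 10

10


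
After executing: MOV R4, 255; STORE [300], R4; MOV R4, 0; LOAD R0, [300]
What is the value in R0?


Register and memory trace:
  MOV R4, 255  → R4 = 255
  STORE [300], R4  → mem[300] = 255
  MOV R4, 0  → R4 = 0
  LOAD R0, [300]  → R0 = mem[300] = 255
Final: R0 = 255

255


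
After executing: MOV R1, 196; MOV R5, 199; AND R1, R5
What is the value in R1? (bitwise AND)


Register state trace:
  MOV R1, 196  → R1 = 196 (0b11000100)
  MOV R5, 199  → R5 = 199 (0b11000111)
  AND R1, R5  → R1 = 196 AND 199 = 196 (0b11000100)
Final: R1 = 196

196


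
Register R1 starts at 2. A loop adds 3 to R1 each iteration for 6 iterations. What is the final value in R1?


Starting value: R1 = 2
  Iter 1: R1 = 2 + 3 = 5
  Iter 2: R1 = 5 + 3 = 8
  Iter 3: R1 = 8 + 3 = 11
  Iter 4: R1 = 11 + 3 = 14
  Iter 5: R1 = 14 + 3 = 17
  Iter 6: R1 = 17 + 3 = 20
Final: R1 = 20

20
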